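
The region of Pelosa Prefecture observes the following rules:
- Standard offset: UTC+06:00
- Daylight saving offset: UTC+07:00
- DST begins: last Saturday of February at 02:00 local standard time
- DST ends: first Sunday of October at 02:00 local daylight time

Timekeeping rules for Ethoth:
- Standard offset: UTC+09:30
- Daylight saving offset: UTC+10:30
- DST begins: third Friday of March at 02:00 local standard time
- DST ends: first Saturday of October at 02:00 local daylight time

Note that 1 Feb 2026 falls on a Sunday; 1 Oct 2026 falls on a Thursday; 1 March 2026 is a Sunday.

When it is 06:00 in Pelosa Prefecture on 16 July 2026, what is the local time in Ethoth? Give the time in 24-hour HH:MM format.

09:30

1 February 2026 is a Sunday, so Saturdays fall on 7, 14, 21, 28; the last is February 28.
1 October 2026 is a Thursday, so the first Sunday is October 4.
16 July 2026 lies within the daylight-saving period (28 February – 4 October), so Pelosa Prefecture is on daylight time, UTC+07:00.
06:00 Pelosa Prefecture − 7h = 23:00 UTC (rolling into the previous day, 15 July 2026).
1 March 2026 is a Sunday, so the first Friday is March 6 and the third is March 20.
1 October 2026 is a Thursday, so the first Saturday is October 3.
At the standard offset (UTC+09:30), 23:00 UTC + 9h30m = 08:30 Ethoth standard time (rolling into the next day, 16 July 2026).
Daylight saving runs 20 March – 3 October; the standard-time date in Ethoth, 16 July 2026, is inside that window, so Ethoth is at UTC+10:30.
23:00 UTC + 10h30m = 09:30 Ethoth (rolling into the next day, 16 July 2026).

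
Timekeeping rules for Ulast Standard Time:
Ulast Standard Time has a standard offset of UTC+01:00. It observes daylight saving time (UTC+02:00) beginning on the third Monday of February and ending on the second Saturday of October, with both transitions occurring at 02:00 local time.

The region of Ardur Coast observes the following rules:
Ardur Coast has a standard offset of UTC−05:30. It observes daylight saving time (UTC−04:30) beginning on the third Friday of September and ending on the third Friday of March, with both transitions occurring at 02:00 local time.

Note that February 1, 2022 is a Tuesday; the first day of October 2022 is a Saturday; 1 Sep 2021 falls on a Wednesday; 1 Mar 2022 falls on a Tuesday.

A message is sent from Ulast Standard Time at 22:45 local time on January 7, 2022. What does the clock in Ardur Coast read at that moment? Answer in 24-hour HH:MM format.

17:15

1 February 2022 is a Tuesday, so the first Monday is February 7 and the third is February 21.
1 October 2022 is a Saturday, so the first Saturday is October 1 and the second is October 8.
Daylight saving runs 21 February – 8 October; January 7, 2022 is outside that window, so Ulast Standard Time is on standard time at UTC+01:00.
22:45 Ulast Standard Time − 1h = 21:45 UTC.
1 September 2021 is a Wednesday, so the first Friday is September 3 and the third is September 17.
1 March 2022 is a Tuesday, so the first Friday is March 4 and the third is March 18.
At the standard offset (UTC−05:30), 21:45 UTC − 5h30m = 16:15 Ardur Coast standard time.
The standard-time date in Ardur Coast, January 7, 2022, lies within the daylight-saving period (17 September 2021 – 18 March 2022), so Ardur Coast is on daylight time, UTC−04:30.
21:45 UTC − 4h30m = 17:15 Ardur Coast.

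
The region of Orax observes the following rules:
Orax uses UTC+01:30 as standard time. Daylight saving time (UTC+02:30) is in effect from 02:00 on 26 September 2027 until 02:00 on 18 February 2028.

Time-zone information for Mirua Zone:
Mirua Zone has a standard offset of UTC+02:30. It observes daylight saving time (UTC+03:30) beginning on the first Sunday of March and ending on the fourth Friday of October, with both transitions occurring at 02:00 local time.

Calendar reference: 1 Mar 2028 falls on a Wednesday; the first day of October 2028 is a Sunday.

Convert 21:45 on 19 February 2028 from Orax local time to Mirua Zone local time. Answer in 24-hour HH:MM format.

22:45

19 February 2028 does not fall between 26 September 2027 and 18 February 2028, so daylight saving is not in effect and Orax is at UTC+01:30.
21:45 Orax − 1h30m = 20:15 UTC.
1 March 2028 is a Wednesday, so the first Sunday is March 5.
1 October 2028 is a Sunday, so the first Friday is October 6 and the fourth is October 27.
At the standard offset (UTC+02:30), 20:15 UTC + 2h30m = 22:45 Mirua Zone standard time.
The standard-time date in Mirua Zone, 19 February 2028, is outside the daylight-saving period (5 March – 27 October), so Mirua Zone is on standard time, UTC+02:30.
20:15 UTC + 2h30m = 22:45 Mirua Zone.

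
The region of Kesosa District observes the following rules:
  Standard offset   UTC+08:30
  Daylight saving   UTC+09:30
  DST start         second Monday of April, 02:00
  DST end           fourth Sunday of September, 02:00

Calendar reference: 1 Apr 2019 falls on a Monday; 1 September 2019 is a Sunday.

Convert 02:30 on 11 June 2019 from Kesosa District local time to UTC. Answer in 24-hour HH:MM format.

1 April 2019 is a Monday, so the first Monday is April 1 and the second is April 8.
1 September 2019 is a Sunday, so the first Sunday is September 1 and the fourth is September 22.
Daylight saving runs 8 April – 22 September; 11 June 2019 is inside that window, so Kesosa District is at UTC+09:30.
02:30 local − 9h30m = 17:00 UTC (rolling into the previous day, 10 June 2019).

17:00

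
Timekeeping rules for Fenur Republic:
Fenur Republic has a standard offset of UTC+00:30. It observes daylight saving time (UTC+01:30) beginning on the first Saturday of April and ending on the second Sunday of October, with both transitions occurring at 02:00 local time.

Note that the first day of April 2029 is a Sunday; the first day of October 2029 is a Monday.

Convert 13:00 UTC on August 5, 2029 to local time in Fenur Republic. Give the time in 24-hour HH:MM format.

1 April 2029 is a Sunday, so the first Saturday is April 7.
1 October 2029 is a Monday, so the first Sunday is October 7 and the second is October 14.
At the standard offset (UTC+00:30), 13:00 UTC + 0h30m = 13:30 Fenur Republic standard time.
The standard-time date in Fenur Republic, August 5, 2029, falls between 7 April and 14 October, so daylight saving is in effect and Fenur Republic is at UTC+01:30.
13:00 UTC + 1h30m = 14:30 local.

14:30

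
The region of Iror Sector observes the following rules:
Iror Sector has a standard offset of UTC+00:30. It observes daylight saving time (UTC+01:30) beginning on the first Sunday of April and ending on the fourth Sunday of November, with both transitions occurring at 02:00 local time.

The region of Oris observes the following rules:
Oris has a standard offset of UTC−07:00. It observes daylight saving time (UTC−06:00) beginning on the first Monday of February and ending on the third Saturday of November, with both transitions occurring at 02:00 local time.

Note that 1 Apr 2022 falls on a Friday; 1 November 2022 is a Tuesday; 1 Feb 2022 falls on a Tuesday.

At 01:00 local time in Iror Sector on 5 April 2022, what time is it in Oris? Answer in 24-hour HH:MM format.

17:30

1 April 2022 is a Friday, so the first Sunday is April 3.
1 November 2022 is a Tuesday, so the first Sunday is November 6 and the fourth is November 27.
5 April 2022 lies within the daylight-saving period (3 April – 27 November), so Iror Sector is on daylight time, UTC+01:30.
01:00 Iror Sector − 1h30m = 23:30 UTC (rolling into the previous day, 4 April 2022).
1 February 2022 is a Tuesday, so the first Monday is February 7.
1 November 2022 is a Tuesday, so the first Saturday is November 5 and the third is November 19.
At the standard offset (UTC−07:00), 23:30 UTC − 7h = 16:30 Oris standard time.
The standard-time date in Oris, 4 April 2022, falls between 7 February and 19 November, so daylight saving is in effect and Oris is at UTC−06:00.
23:30 UTC − 6h = 17:30 Oris.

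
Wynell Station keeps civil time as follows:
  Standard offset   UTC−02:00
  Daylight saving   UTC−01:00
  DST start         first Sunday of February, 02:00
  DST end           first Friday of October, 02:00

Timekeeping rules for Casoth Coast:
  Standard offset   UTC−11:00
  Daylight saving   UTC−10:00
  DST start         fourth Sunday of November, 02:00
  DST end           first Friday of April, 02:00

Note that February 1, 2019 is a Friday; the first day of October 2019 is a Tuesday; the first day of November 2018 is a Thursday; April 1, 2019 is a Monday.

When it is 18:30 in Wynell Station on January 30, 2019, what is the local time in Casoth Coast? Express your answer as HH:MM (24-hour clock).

10:30

1 February 2019 is a Friday, so the first Sunday is February 3.
1 October 2019 is a Tuesday, so the first Friday is October 4.
Daylight saving runs 3 February – 4 October; January 30, 2019 is outside that window, so Wynell Station is on standard time at UTC−02:00.
18:30 Wynell Station + 2h = 20:30 UTC.
1 November 2018 is a Thursday, so the first Sunday is November 4 and the fourth is November 25.
1 April 2019 is a Monday, so the first Friday is April 5.
At the standard offset (UTC−11:00), 20:30 UTC − 11h = 09:30 Casoth Coast standard time.
Daylight saving runs 25 November 2018 – 5 April 2019; the standard-time date in Casoth Coast, January 30, 2019, is inside that window, so Casoth Coast is at UTC−10:00.
20:30 UTC − 10h = 10:30 Casoth Coast.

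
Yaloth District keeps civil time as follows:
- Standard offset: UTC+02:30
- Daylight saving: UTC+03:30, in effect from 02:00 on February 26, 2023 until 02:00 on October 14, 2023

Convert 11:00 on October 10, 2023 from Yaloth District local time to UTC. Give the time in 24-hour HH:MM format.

07:30

Daylight saving runs 26 February – 14 October; October 10, 2023 is inside that window, so Yaloth District is at UTC+03:30.
11:00 local − 3h30m = 07:30 UTC.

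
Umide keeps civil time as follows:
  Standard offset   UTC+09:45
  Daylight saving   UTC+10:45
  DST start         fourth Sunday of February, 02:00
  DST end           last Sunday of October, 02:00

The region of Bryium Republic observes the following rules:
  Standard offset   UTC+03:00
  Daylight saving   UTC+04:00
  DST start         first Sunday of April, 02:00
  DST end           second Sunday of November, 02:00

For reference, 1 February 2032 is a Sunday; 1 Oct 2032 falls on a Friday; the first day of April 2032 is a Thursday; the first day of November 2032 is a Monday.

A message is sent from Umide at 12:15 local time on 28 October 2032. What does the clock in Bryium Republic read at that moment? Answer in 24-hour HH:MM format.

1 February 2032 is a Sunday, so the first Sunday is February 1 and the fourth is February 22.
1 October 2032 is a Friday, so Sundays fall on 3, 10, 17, 24, 31; the last is October 31.
28 October 2032 lies within the daylight-saving period (22 February – 31 October), so Umide is on daylight time, UTC+10:45.
12:15 Umide − 10h45m = 01:30 UTC.
1 April 2032 is a Thursday, so the first Sunday is April 4.
1 November 2032 is a Monday, so the first Sunday is November 7 and the second is November 14.
At the standard offset (UTC+03:00), 01:30 UTC + 3h = 04:30 Bryium Republic standard time.
The standard-time date in Bryium Republic, 28 October 2032, falls between 4 April and 14 November, so daylight saving is in effect and Bryium Republic is at UTC+04:00.
01:30 UTC + 4h = 05:30 Bryium Republic.

05:30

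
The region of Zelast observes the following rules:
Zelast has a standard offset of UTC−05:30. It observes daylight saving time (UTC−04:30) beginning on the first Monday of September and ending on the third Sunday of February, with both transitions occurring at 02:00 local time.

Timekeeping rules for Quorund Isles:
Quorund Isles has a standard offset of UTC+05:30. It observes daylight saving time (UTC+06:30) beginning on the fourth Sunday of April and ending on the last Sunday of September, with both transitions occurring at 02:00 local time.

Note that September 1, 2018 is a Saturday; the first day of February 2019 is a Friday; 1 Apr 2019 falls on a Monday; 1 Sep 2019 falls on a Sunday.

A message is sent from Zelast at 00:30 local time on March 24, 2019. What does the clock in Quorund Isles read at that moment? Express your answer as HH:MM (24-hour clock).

11:30

1 September 2018 is a Saturday, so the first Monday is September 3.
1 February 2019 is a Friday, so the first Sunday is February 3 and the third is February 17.
Daylight saving runs 3 September 2018 – 17 February 2019; March 24, 2019 is outside that window, so Zelast is on standard time at UTC−05:30.
00:30 Zelast + 5h30m = 06:00 UTC.
1 April 2019 is a Monday, so the first Sunday is April 7 and the fourth is April 28.
1 September 2019 is a Sunday, so Sundays fall on 1, 8, 15, 22, 29; the last is September 29.
At the standard offset (UTC+05:30), 06:00 UTC + 5h30m = 11:30 Quorund Isles standard time.
The standard-time date in Quorund Isles, March 24, 2019, does not fall between 28 April and 29 September, so daylight saving is not in effect and Quorund Isles is at UTC+05:30.
06:00 UTC + 5h30m = 11:30 Quorund Isles.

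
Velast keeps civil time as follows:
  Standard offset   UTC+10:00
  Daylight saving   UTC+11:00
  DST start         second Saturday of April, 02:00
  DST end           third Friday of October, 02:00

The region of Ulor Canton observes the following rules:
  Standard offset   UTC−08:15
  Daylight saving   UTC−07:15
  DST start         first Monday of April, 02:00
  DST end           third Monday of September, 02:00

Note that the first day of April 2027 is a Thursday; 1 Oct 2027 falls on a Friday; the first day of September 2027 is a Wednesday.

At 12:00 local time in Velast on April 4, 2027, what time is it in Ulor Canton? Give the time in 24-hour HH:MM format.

17:45

1 April 2027 is a Thursday, so the first Saturday is April 3 and the second is April 10.
1 October 2027 is a Friday, so the first Friday is October 1 and the third is October 15.
April 4, 2027 is outside the daylight-saving period (10 April – 15 October), so Velast is on standard time, UTC+10:00.
12:00 Velast − 10h = 02:00 UTC.
1 April 2027 is a Thursday, so the first Monday is April 5.
1 September 2027 is a Wednesday, so the first Monday is September 6 and the third is September 20.
At the standard offset (UTC−08:15), 02:00 UTC − 8h15m = 17:45 Ulor Canton standard time (rolling into the previous day, 3 April 2027).
Daylight saving runs 5 April – 20 September; the standard-time date in Ulor Canton, April 3, 2027, is outside that window, so Ulor Canton is on standard time at UTC−08:15.
02:00 UTC − 8h15m = 17:45 Ulor Canton (rolling into the previous day, 3 April 2027).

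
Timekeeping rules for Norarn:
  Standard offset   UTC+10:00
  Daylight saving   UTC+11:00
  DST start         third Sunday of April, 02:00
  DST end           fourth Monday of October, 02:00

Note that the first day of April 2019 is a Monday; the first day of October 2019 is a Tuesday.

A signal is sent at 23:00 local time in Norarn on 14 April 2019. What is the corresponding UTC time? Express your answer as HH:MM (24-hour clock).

13:00

1 April 2019 is a Monday, so the first Sunday is April 7 and the third is April 21.
1 October 2019 is a Tuesday, so the first Monday is October 7 and the fourth is October 28.
14 April 2019 does not fall between 21 April and 28 October, so daylight saving is not in effect and Norarn is at UTC+10:00.
23:00 local − 10h = 13:00 UTC.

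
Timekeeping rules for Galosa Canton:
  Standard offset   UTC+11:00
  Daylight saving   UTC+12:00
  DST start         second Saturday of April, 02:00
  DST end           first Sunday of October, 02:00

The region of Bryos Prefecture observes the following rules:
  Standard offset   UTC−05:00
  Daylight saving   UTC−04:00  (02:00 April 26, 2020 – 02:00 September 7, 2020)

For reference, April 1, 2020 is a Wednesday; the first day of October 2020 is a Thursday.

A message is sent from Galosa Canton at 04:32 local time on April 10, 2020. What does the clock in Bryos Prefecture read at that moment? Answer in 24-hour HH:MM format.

12:32

1 April 2020 is a Wednesday, so the first Saturday is April 4 and the second is April 11.
1 October 2020 is a Thursday, so the first Sunday is October 4.
April 10, 2020 does not fall between 11 April and 4 October, so daylight saving is not in effect and Galosa Canton is at UTC+11:00.
04:32 Galosa Canton − 11h = 17:32 UTC (rolling into the previous day, 9 April 2020).
At the standard offset (UTC−05:00), 17:32 UTC − 5h = 12:32 Bryos Prefecture standard time.
The standard-time date in Bryos Prefecture, April 9, 2020, does not fall between 26 April and 7 September, so daylight saving is not in effect and Bryos Prefecture is at UTC−05:00.
17:32 UTC − 5h = 12:32 Bryos Prefecture.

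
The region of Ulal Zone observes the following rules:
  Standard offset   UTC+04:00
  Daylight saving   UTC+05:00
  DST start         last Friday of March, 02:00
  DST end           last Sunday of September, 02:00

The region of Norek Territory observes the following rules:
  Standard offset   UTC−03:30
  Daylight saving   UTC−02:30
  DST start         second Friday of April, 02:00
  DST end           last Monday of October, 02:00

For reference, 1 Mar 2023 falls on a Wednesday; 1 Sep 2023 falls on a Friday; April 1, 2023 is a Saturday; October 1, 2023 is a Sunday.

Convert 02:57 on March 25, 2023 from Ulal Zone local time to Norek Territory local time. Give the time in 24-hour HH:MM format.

1 March 2023 is a Wednesday, so Fridays fall on 3, 10, 17, 24, 31; the last is March 31.
1 September 2023 is a Friday, so Sundays fall on 3, 10, 17, 24; the last is September 24.
March 25, 2023 is outside the daylight-saving period (31 March – 24 September), so Ulal Zone is on standard time, UTC+04:00.
02:57 Ulal Zone − 4h = 22:57 UTC (rolling into the previous day, 24 March 2023).
1 April 2023 is a Saturday, so the first Friday is April 7 and the second is April 14.
1 October 2023 is a Sunday, so Mondays fall on 2, 9, 16, 23, 30; the last is October 30.
At the standard offset (UTC−03:30), 22:57 UTC − 3h30m = 19:27 Norek Territory standard time.
Daylight saving runs 14 April – 30 October; the standard-time date in Norek Territory, March 24, 2023, is outside that window, so Norek Territory is on standard time at UTC−03:30.
22:57 UTC − 3h30m = 19:27 Norek Territory.

19:27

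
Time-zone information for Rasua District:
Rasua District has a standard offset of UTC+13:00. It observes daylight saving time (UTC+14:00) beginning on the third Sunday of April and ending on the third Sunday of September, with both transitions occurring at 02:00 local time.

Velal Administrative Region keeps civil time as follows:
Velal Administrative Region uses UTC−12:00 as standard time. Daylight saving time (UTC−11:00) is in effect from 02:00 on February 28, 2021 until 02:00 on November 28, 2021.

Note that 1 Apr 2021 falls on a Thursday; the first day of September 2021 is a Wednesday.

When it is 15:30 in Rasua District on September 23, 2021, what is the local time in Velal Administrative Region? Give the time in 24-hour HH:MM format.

15:30

1 April 2021 is a Thursday, so the first Sunday is April 4 and the third is April 18.
1 September 2021 is a Wednesday, so the first Sunday is September 5 and the third is September 19.
September 23, 2021 is outside the daylight-saving period (18 April – 19 September), so Rasua District is on standard time, UTC+13:00.
15:30 Rasua District − 13h = 02:30 UTC.
At the standard offset (UTC−12:00), 02:30 UTC − 12h = 14:30 Velal Administrative Region standard time (rolling into the previous day, 22 September 2021).
Daylight saving runs 28 February – 28 November; the standard-time date in Velal Administrative Region, September 22, 2021, is inside that window, so Velal Administrative Region is at UTC−11:00.
02:30 UTC − 11h = 15:30 Velal Administrative Region (rolling into the previous day, 22 September 2021).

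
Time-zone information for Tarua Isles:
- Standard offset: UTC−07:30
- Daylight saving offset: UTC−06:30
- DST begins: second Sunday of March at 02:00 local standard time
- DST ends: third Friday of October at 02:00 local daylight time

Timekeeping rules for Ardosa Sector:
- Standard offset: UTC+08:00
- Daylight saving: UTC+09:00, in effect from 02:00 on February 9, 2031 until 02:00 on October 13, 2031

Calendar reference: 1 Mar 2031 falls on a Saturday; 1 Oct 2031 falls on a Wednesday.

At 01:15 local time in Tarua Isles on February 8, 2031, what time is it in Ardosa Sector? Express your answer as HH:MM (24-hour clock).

16:45

1 March 2031 is a Saturday, so the first Sunday is March 2 and the second is March 9.
1 October 2031 is a Wednesday, so the first Friday is October 3 and the third is October 17.
February 8, 2031 does not fall between 9 March and 17 October, so daylight saving is not in effect and Tarua Isles is at UTC−07:30.
01:15 Tarua Isles + 7h30m = 08:45 UTC.
At the standard offset (UTC+08:00), 08:45 UTC + 8h = 16:45 Ardosa Sector standard time.
Daylight saving runs 9 February – 13 October; the standard-time date in Ardosa Sector, February 8, 2031, is outside that window, so Ardosa Sector is on standard time at UTC+08:00.
08:45 UTC + 8h = 16:45 Ardosa Sector.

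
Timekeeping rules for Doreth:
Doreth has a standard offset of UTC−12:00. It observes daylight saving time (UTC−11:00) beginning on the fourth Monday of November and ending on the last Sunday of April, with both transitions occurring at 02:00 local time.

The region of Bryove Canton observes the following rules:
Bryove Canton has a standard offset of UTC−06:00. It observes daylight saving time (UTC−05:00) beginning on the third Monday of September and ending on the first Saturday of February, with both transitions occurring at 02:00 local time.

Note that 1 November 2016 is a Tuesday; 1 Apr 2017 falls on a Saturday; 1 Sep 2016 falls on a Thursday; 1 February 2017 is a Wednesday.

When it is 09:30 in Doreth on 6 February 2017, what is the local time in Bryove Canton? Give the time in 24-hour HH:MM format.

14:30

1 November 2016 is a Tuesday, so the first Monday is November 7 and the fourth is November 28.
1 April 2017 is a Saturday, so Sundays fall on 2, 9, 16, 23, 30; the last is April 30.
6 February 2017 falls between 28 November 2016 and 30 April 2017, so daylight saving is in effect and Doreth is at UTC−11:00.
09:30 Doreth + 11h = 20:30 UTC.
1 September 2016 is a Thursday, so the first Monday is September 5 and the third is September 19.
1 February 2017 is a Wednesday, so the first Saturday is February 4.
At the standard offset (UTC−06:00), 20:30 UTC − 6h = 14:30 Bryove Canton standard time.
The standard-time date in Bryove Canton, 6 February 2017, is outside the daylight-saving period (19 September 2016 – 4 February 2017), so Bryove Canton is on standard time, UTC−06:00.
20:30 UTC − 6h = 14:30 Bryove Canton.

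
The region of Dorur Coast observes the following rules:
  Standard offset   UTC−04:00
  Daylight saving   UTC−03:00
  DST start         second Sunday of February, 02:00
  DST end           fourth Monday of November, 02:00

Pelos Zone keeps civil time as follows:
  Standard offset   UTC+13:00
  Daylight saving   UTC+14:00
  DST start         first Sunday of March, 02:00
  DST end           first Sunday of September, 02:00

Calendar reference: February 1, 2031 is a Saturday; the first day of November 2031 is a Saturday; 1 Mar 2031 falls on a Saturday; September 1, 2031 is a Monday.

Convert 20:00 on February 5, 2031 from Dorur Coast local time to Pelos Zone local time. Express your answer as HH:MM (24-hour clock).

13:00

1 February 2031 is a Saturday, so the first Sunday is February 2 and the second is February 9.
1 November 2031 is a Saturday, so the first Monday is November 3 and the fourth is November 24.
February 5, 2031 is outside the daylight-saving period (9 February – 24 November), so Dorur Coast is on standard time, UTC−04:00.
20:00 Dorur Coast + 4h = 00:00 UTC (rolling into the next day, 6 February 2031).
1 March 2031 is a Saturday, so the first Sunday is March 2.
1 September 2031 is a Monday, so the first Sunday is September 7.
At the standard offset (UTC+13:00), 00:00 UTC + 13h = 13:00 Pelos Zone standard time.
The standard-time date in Pelos Zone, February 6, 2031, is outside the daylight-saving period (2 March – 7 September), so Pelos Zone is on standard time, UTC+13:00.
00:00 UTC + 13h = 13:00 Pelos Zone.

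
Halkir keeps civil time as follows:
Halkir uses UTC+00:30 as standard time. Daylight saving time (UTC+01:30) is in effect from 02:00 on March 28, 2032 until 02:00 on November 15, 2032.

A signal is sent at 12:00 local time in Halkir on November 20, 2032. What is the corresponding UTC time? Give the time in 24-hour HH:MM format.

November 20, 2032 does not fall between 28 March and 15 November, so daylight saving is not in effect and Halkir is at UTC+00:30.
12:00 local − 0h30m = 11:30 UTC.

11:30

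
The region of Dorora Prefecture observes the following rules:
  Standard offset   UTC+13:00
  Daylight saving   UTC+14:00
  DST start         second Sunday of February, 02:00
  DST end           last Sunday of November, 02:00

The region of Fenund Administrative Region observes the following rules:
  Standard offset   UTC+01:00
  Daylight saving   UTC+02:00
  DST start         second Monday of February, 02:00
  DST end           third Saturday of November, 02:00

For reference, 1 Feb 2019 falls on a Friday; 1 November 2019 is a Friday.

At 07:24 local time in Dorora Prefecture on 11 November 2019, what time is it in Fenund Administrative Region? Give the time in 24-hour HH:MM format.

19:24

1 February 2019 is a Friday, so the first Sunday is February 3 and the second is February 10.
1 November 2019 is a Friday, so Sundays fall on 3, 10, 17, 24; the last is November 24.
11 November 2019 falls between 10 February and 24 November, so daylight saving is in effect and Dorora Prefecture is at UTC+14:00.
07:24 Dorora Prefecture − 14h = 17:24 UTC (rolling into the previous day, 10 November 2019).
1 February 2019 is a Friday, so the first Monday is February 4 and the second is February 11.
1 November 2019 is a Friday, so the first Saturday is November 2 and the third is November 16.
At the standard offset (UTC+01:00), 17:24 UTC + 1h = 18:24 Fenund Administrative Region standard time.
Daylight saving runs 11 February – 16 November; the standard-time date in Fenund Administrative Region, 10 November 2019, is inside that window, so Fenund Administrative Region is at UTC+02:00.
17:24 UTC + 2h = 19:24 Fenund Administrative Region.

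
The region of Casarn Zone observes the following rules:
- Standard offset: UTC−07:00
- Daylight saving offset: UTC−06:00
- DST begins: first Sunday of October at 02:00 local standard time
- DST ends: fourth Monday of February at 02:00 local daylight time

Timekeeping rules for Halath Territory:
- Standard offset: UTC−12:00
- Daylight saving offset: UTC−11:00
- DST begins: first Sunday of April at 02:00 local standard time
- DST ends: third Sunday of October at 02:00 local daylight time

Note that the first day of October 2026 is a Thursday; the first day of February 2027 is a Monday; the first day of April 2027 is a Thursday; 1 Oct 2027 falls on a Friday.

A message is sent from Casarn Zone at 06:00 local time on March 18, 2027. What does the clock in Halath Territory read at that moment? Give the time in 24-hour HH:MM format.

01:00

1 October 2026 is a Thursday, so the first Sunday is October 4.
1 February 2027 is a Monday, so the first Monday is February 1 and the fourth is February 22.
Daylight saving runs 4 October 2026 – 22 February 2027; March 18, 2027 is outside that window, so Casarn Zone is on standard time at UTC−07:00.
06:00 Casarn Zone + 7h = 13:00 UTC.
1 April 2027 is a Thursday, so the first Sunday is April 4.
1 October 2027 is a Friday, so the first Sunday is October 3 and the third is October 17.
At the standard offset (UTC−12:00), 13:00 UTC − 12h = 01:00 Halath Territory standard time.
The standard-time date in Halath Territory, March 18, 2027, does not fall between 4 April and 17 October, so daylight saving is not in effect and Halath Territory is at UTC−12:00.
13:00 UTC − 12h = 01:00 Halath Territory.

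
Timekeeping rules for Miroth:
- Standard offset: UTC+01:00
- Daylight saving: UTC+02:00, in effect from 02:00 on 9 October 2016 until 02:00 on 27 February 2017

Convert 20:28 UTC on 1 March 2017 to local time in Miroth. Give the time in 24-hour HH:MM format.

At the standard offset (UTC+01:00), 20:28 UTC + 1h = 21:28 Miroth standard time.
Daylight saving runs 9 October 2016 – 27 February 2017; the standard-time date in Miroth, 1 March 2017, is outside that window, so Miroth is on standard time at UTC+01:00.
20:28 UTC + 1h = 21:28 local.

21:28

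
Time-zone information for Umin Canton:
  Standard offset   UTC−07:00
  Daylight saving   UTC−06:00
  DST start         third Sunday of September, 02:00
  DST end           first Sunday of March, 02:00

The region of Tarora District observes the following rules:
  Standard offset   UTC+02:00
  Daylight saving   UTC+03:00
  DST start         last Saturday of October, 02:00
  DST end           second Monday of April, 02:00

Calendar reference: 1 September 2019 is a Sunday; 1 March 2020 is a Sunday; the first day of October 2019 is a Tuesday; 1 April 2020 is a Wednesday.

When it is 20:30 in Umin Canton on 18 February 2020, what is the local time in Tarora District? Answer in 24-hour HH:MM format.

05:30

1 September 2019 is a Sunday, so the first Sunday is September 1 and the third is September 15.
1 March 2020 is a Sunday, so the first Sunday is March 1.
18 February 2020 falls between 15 September 2019 and 1 March 2020, so daylight saving is in effect and Umin Canton is at UTC−06:00.
20:30 Umin Canton + 6h = 02:30 UTC (rolling into the next day, 19 February 2020).
1 October 2019 is a Tuesday, so Saturdays fall on 5, 12, 19, 26; the last is October 26.
1 April 2020 is a Wednesday, so the first Monday is April 6 and the second is April 13.
At the standard offset (UTC+02:00), 02:30 UTC + 2h = 04:30 Tarora District standard time.
The standard-time date in Tarora District, 19 February 2020, falls between 26 October 2019 and 13 April 2020, so daylight saving is in effect and Tarora District is at UTC+03:00.
02:30 UTC + 3h = 05:30 Tarora District.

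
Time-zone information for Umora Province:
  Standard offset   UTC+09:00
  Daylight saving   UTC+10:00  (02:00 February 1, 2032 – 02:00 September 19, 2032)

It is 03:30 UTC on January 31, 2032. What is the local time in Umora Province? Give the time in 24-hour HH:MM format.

12:30

At the standard offset (UTC+09:00), 03:30 UTC + 9h = 12:30 Umora Province standard time.
The standard-time date in Umora Province, January 31, 2032, is outside the daylight-saving period (1 February – 19 September), so Umora Province is on standard time, UTC+09:00.
03:30 UTC + 9h = 12:30 local.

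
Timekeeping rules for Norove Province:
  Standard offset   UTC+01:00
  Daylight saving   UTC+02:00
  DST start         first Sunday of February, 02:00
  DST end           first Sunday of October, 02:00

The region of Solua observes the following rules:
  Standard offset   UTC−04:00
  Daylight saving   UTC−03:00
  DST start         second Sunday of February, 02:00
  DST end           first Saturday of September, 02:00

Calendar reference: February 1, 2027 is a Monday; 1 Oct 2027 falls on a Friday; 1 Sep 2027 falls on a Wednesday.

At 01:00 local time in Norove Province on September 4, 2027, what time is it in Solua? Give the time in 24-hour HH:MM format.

1 February 2027 is a Monday, so the first Sunday is February 7.
1 October 2027 is a Friday, so the first Sunday is October 3.
Daylight saving runs 7 February – 3 October; September 4, 2027 is inside that window, so Norove Province is at UTC+02:00.
01:00 Norove Province − 2h = 23:00 UTC (rolling into the previous day, 3 September 2027).
1 February 2027 is a Monday, so the first Sunday is February 7 and the second is February 14.
1 September 2027 is a Wednesday, so the first Saturday is September 4.
At the standard offset (UTC−04:00), 23:00 UTC − 4h = 19:00 Solua standard time.
Daylight saving runs 14 February – 4 September; the standard-time date in Solua, September 3, 2027, is inside that window, so Solua is at UTC−03:00.
23:00 UTC − 3h = 20:00 Solua.

20:00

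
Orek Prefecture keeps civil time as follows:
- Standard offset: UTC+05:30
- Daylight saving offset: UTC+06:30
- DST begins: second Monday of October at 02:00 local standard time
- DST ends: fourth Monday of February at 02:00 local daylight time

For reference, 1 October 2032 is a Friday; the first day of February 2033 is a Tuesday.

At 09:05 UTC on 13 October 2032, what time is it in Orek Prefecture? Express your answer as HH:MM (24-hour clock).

15:35

1 October 2032 is a Friday, so the first Monday is October 4 and the second is October 11.
1 February 2033 is a Tuesday, so the first Monday is February 7 and the fourth is February 28.
At the standard offset (UTC+05:30), 09:05 UTC + 5h30m = 14:35 Orek Prefecture standard time.
Daylight saving runs 11 October 2032 – 28 February 2033; the standard-time date in Orek Prefecture, 13 October 2032, is inside that window, so Orek Prefecture is at UTC+06:30.
09:05 UTC + 6h30m = 15:35 local.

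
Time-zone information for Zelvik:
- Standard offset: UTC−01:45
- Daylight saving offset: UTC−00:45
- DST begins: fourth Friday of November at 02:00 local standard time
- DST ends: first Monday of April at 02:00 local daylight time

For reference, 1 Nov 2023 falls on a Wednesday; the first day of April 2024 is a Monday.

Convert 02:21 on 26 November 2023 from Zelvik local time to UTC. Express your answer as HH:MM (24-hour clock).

03:06

1 November 2023 is a Wednesday, so the first Friday is November 3 and the fourth is November 24.
1 April 2024 is a Monday, so the first Monday is April 1.
26 November 2023 falls between 24 November 2023 and 1 April 2024, so daylight saving is in effect and Zelvik is at UTC−00:45.
02:21 local + 0h45m = 03:06 UTC.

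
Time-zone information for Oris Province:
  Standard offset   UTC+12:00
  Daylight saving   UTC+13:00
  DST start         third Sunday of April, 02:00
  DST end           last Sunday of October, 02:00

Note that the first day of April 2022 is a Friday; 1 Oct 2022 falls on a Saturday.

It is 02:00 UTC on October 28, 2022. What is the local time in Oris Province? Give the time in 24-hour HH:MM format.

1 April 2022 is a Friday, so the first Sunday is April 3 and the third is April 17.
1 October 2022 is a Saturday, so Sundays fall on 2, 9, 16, 23, 30; the last is October 30.
At the standard offset (UTC+12:00), 02:00 UTC + 12h = 14:00 Oris Province standard time.
The standard-time date in Oris Province, October 28, 2022, falls between 17 April and 30 October, so daylight saving is in effect and Oris Province is at UTC+13:00.
02:00 UTC + 13h = 15:00 local.

15:00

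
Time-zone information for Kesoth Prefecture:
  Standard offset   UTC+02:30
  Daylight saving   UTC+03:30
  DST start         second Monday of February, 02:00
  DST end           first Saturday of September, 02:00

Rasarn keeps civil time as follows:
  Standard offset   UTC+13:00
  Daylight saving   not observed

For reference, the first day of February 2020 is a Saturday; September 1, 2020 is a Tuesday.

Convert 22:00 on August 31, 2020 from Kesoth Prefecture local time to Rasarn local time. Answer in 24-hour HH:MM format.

1 February 2020 is a Saturday, so the first Monday is February 3 and the second is February 10.
1 September 2020 is a Tuesday, so the first Saturday is September 5.
August 31, 2020 falls between 10 February and 5 September, so daylight saving is in effect and Kesoth Prefecture is at UTC+03:30.
22:00 Kesoth Prefecture − 3h30m = 18:30 UTC.
Rasarn has no daylight saving, so its offset is UTC+13:00 year-round.
18:30 UTC + 13h = 07:30 Rasarn (rolling into the next day, 1 September 2020).

07:30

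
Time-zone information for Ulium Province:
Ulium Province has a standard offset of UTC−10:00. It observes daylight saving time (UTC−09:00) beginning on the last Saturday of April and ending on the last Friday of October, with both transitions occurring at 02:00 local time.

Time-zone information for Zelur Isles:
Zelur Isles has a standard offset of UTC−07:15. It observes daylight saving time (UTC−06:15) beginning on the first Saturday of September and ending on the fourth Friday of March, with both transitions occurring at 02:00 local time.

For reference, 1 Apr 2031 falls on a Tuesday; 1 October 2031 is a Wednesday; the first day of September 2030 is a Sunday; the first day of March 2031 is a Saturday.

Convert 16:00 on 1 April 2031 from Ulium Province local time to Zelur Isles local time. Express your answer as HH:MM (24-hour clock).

1 April 2031 is a Tuesday, so Saturdays fall on 5, 12, 19, 26; the last is April 26.
1 October 2031 is a Wednesday, so Fridays fall on 3, 10, 17, 24, 31; the last is October 31.
1 April 2031 is outside the daylight-saving period (26 April – 31 October), so Ulium Province is on standard time, UTC−10:00.
16:00 Ulium Province + 10h = 02:00 UTC (rolling into the next day, 2 April 2031).
1 September 2030 is a Sunday, so the first Saturday is September 7.
1 March 2031 is a Saturday, so the first Friday is March 7 and the fourth is March 28.
At the standard offset (UTC−07:15), 02:00 UTC − 7h15m = 18:45 Zelur Isles standard time (rolling into the previous day, 1 April 2031).
Daylight saving runs 7 September 2030 – 28 March 2031; the standard-time date in Zelur Isles, 1 April 2031, is outside that window, so Zelur Isles is on standard time at UTC−07:15.
02:00 UTC − 7h15m = 18:45 Zelur Isles (rolling into the previous day, 1 April 2031).

18:45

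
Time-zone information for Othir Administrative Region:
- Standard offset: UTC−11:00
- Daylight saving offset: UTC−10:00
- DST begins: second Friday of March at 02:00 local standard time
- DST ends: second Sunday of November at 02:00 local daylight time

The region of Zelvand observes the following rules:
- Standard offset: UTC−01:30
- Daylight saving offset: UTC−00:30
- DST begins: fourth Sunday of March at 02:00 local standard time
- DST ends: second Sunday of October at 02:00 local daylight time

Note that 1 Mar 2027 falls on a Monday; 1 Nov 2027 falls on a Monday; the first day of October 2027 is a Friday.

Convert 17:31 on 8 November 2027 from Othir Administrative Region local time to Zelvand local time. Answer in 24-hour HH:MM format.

1 March 2027 is a Monday, so the first Friday is March 5 and the second is March 12.
1 November 2027 is a Monday, so the first Sunday is November 7 and the second is November 14.
8 November 2027 falls between 12 March and 14 November, so daylight saving is in effect and Othir Administrative Region is at UTC−10:00.
17:31 Othir Administrative Region + 10h = 03:31 UTC (rolling into the next day, 9 November 2027).
1 March 2027 is a Monday, so the first Sunday is March 7 and the fourth is March 28.
1 October 2027 is a Friday, so the first Sunday is October 3 and the second is October 10.
At the standard offset (UTC−01:30), 03:31 UTC − 1h30m = 02:01 Zelvand standard time.
The standard-time date in Zelvand, 9 November 2027, does not fall between 28 March and 10 October, so daylight saving is not in effect and Zelvand is at UTC−01:30.
03:31 UTC − 1h30m = 02:01 Zelvand.

02:01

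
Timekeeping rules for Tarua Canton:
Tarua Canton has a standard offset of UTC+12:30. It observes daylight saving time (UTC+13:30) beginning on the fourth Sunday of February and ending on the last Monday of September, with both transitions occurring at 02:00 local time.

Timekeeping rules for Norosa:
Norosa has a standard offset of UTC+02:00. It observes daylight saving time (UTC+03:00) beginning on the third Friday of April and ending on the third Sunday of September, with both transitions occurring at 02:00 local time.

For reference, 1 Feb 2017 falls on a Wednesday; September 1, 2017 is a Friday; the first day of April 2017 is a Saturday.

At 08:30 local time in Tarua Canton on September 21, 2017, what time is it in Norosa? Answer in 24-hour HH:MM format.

21:00

1 February 2017 is a Wednesday, so the first Sunday is February 5 and the fourth is February 26.
1 September 2017 is a Friday, so Mondays fall on 4, 11, 18, 25; the last is September 25.
September 21, 2017 lies within the daylight-saving period (26 February – 25 September), so Tarua Canton is on daylight time, UTC+13:30.
08:30 Tarua Canton − 13h30m = 19:00 UTC (rolling into the previous day, 20 September 2017).
1 April 2017 is a Saturday, so the first Friday is April 7 and the third is April 21.
1 September 2017 is a Friday, so the first Sunday is September 3 and the third is September 17.
At the standard offset (UTC+02:00), 19:00 UTC + 2h = 21:00 Norosa standard time.
Daylight saving runs 21 April – 17 September; the standard-time date in Norosa, September 20, 2017, is outside that window, so Norosa is on standard time at UTC+02:00.
19:00 UTC + 2h = 21:00 Norosa.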